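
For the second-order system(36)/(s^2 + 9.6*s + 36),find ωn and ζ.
Standard form: ωn²/(s²+2ζωn·s+ωn²).
const=36=ωn² → ωn=6, s coeff=9.6=2ζωn → ζ=0.8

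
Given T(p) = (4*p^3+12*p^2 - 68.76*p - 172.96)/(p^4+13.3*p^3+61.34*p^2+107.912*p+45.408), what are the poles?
Set denominator = 0: p^4 + 13.3*p^3 + 61.34*p^2 + 107.912*p + 45.408 = (p + 4.3)(p + 0.6)(p + 4)(p + 4.4) = 0 → Poles: -0.6, -4, -4.3, -4.4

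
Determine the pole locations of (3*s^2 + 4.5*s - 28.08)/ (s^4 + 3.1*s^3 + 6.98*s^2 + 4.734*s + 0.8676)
Set denominator = 0: s^4 + 3.1*s^3 + 6.98*s^2 + 4.734*s + 0.8676 = (s + 0.3)(s + 0.6)(s^2 + 2.2*s + 4.82) = 0 → Poles: -0.3, -0.6, -1.1 + 1.9j, -1.1 - 1.9j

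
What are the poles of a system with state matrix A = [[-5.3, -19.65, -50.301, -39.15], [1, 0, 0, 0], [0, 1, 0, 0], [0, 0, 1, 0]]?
Eigenvalues solve det(λI - A) = 0.
Characteristic polynomial: λ^4 + 5.3*λ^3 + 19.65*λ^2 + 50.301*λ + 39.15 = 0.
Factor: (λ + 2.9)(λ + 1.2)(λ^2 + 1.2*λ + 11.25) = 0.
Roots: -0.6 + 3.3j, -0.6 - 3.3j, -1.2, -2.9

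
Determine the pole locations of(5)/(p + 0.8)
Set denominator = 0: p + 0.8 = 0 → Poles: -0.8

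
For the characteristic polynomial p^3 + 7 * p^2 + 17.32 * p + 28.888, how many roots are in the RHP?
p^3 + 7*p^2 + 17.32*p + 28.888 = (p + 4.6)(p^2 + 2.4*p + 6.28). Poles: -1.2 + 2.2j, -1.2 - 2.2j, -4.6. RHP poles (Re>0): 0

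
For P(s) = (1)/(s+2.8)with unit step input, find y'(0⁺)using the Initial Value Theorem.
IVT: y'(0⁺) = lim_{s→∞} s²·Y(s) = lim_{s→∞} s·P(s).
deg(num) = 0, deg(den) = 1, relative degree = 1, so s·P(s) → (leading num)/(leading den) = 1/1 = 1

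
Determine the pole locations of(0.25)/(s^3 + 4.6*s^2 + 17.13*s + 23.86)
Set denominator = 0: s^3 + 4.6*s^2 + 17.13*s + 23.86 = (s + 2)(s^2 + 2.6*s + 11.93) = 0 → Poles: -1.3 + 3.2j, -1.3 - 3.2j, -2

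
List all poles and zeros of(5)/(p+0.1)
Set denominator = 0: p + 0.1 = 0 → Poles: -0.1
Numerator is a nonzero constant (5) → Zeros: none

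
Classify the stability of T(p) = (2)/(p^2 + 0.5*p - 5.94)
Denominator: p^2 + 0.5*p - 5.94 = (p - 2.2)(p + 2.7). Poles: -2.7, 2.2. Unstable (1 pole(s) in RHP)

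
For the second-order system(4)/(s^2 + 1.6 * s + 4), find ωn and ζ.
Standard form: ωn²/(s²+2ζωn·s+ωn²).
const=4=ωn² → ωn=2, s coeff=1.6=2ζωn → ζ=0.4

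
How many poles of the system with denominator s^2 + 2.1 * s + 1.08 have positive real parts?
s^2 + 2.1*s + 1.08 = (s + 0.9)(s + 1.2). Poles: -0.9, -1.2. RHP poles (Re>0): 0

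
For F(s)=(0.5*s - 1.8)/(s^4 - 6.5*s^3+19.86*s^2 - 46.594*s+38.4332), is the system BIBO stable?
Denominator: s^4 - 6.5*s^3 + 19.86*s^2 - 46.594*s + 38.4332 = (s - 3.8)(s - 1.3)(s^2 - 1.4*s + 7.78). Poles: 0.7 + 2.7j, 0.7 - 2.7j, 1.3, 3.8. All Re(p)<0: No (unstable)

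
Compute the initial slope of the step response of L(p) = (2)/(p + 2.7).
IVT: y'(0⁺) = lim_{p→∞} p²·Y(p) = lim_{p→∞} p·L(p).
deg(num) = 0, deg(den) = 1, relative degree = 1, so p·L(p) → (leading num)/(leading den) = 2/1 = 2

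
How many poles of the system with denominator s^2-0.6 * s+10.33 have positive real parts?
Poles: 0.3 + 3.2j, 0.3 - 3.2j. RHP poles (Re>0): 2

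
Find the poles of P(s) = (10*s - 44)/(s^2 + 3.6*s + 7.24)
Set denominator = 0: s^2 + 3.6*s + 7.24 = 0 → Poles: -1.8 + 2j, -1.8 - 2j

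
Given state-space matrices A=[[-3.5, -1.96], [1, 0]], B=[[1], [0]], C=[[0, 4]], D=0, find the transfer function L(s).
L(s) = C(sI - A)⁻¹B + D.
Characteristic polynomial det(sI - A) = s^2 + 3.5*s + 1.96.
Numerator from C·adj(sI-A)·B + D·det(sI-A) = 4.
L(s) = (4)/(s^2 + 3.5*s + 1.96)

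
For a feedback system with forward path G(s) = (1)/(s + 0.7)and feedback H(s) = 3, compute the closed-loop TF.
Closed-loop T = G/(1+GH).
Numerator: G_num * H_den = 1.
Denominator: G_den * H_den + G_num * H_num = (s + 0.7) + (3) = s + 3.7.
T(s) = (1)/(s + 3.7)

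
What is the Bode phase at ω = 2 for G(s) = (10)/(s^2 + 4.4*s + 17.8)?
Substitute s = j*2: G(j2) = 0.515156 - 0.328505j.
∠G(j2) = atan2(Im, Re) = atan2(-0.328505, 0.515156) = -32.52°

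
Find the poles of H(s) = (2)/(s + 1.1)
Set denominator = 0: s + 1.1 = 0 → Poles: -1.1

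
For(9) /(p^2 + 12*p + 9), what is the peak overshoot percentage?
Standard form: ωn²/(p²+2ζωn·p+ωn²) → ωn = 3, ζ = 2.
ζ ≥ 1, so the response is non-oscillatory: peak overshoot = 0%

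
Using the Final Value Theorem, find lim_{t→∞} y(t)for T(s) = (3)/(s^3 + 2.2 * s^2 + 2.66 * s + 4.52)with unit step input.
FVT: lim_{t→∞} y(t) = lim_{s→0} s*Y(s) where Y(s) = T(s)/s.
= lim_{s→0} T(s) = T(0) = num(0)/den(0) = 3/4.52 = 0.6637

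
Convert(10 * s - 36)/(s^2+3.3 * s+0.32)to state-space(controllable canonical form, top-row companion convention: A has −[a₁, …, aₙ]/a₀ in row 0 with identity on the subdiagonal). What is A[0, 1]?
Reachable canonical form for den = s^2 + 3.3*s + 0.32: top row of A = -[a₁,a₂,...,aₙ]/a₀, ones on the subdiagonal, zeros elsewhere.
A = [[-3.3, -0.32], [1, 0]].
A[0,1] = -0.32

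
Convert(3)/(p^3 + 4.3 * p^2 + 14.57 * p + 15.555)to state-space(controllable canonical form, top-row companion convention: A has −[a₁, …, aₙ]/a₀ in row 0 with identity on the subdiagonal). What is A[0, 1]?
Reachable canonical form for den = p^3 + 4.3*p^2 + 14.57*p + 15.555: top row of A = -[a₁,a₂,...,aₙ]/a₀, ones on the subdiagonal, zeros elsewhere.
A = [[-4.3, -14.57, -15.555], [1, 0, 0], [0, 1, 0]].
A[0,1] = -14.57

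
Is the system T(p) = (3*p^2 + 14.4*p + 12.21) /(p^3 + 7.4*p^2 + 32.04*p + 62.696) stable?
Denominator: p^3 + 7.4*p^2 + 32.04*p + 62.696 = (p + 3.4)(p^2 + 4*p + 18.44). Poles: -2 + 3.8j, -2 - 3.8j, -3.4. All Re(p)<0: Yes (stable)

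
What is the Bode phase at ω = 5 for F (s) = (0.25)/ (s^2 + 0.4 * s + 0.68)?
Substitute s = j*5: F(j5) = -0.0102106 - 0.000839684j.
∠F(j5) = atan2(Im, Re) = atan2(-0.000839684, -0.0102106) = -175.30°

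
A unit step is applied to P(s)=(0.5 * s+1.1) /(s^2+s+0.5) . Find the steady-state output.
FVT: lim_{t→∞} y(t) = lim_{s→0} s*Y(s) where Y(s) = P(s)/s.
= lim_{s→0} P(s) = P(0) = num(0)/den(0) = 1.1/0.5 = 2.2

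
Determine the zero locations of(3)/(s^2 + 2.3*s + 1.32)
Numerator is a nonzero constant (3) → Zeros: none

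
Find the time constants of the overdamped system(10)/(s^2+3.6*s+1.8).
Overdamped: real poles at -3, -0.6. τ = -1/pole → τ₁ = 0.3333, τ₂ = 1.667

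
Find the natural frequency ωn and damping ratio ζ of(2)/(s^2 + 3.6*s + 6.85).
Underdamped: complex pole -1.8 + 1.9j. ωn = |pole| = 2.617, ζ = -Re(pole)/ωn = 0.6877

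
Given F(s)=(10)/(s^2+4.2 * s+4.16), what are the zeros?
Numerator is a nonzero constant (10) → Zeros: none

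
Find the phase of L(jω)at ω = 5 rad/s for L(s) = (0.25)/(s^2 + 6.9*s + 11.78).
Substitute s = j*5: L(j5) = -0.00242121 - 0.0063186j.
∠L(j5) = atan2(Im, Re) = atan2(-0.0063186, -0.00242121) = -110.97°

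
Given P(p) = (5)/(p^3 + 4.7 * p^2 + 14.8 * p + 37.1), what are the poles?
Set denominator = 0: p^3 + 4.7*p^2 + 14.8*p + 37.1 = (p + 3.5)(p^2 + 1.2*p + 10.6) = 0 → Poles: -0.6 + 3.2j, -0.6 - 3.2j, -3.5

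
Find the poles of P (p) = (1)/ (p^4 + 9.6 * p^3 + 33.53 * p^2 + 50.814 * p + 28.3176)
Set denominator = 0: p^4 + 9.6*p^3 + 33.53*p^2 + 50.814*p + 28.3176 = (p + 2.3)(p + 1.8)(p + 3.6)(p + 1.9) = 0 → Poles: -1.8, -1.9, -2.3, -3.6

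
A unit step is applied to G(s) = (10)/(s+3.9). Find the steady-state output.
FVT: lim_{t→∞} y(t) = lim_{s→0} s*Y(s) where Y(s) = G(s)/s.
= lim_{s→0} G(s) = G(0) = num(0)/den(0) = 10/3.9 = 2.564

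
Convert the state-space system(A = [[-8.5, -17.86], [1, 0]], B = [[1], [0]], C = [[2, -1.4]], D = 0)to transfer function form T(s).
T(s) = C(sI - A)⁻¹B + D.
Characteristic polynomial det(sI - A) = s^2 + 8.5*s + 17.86.
Numerator from C·adj(sI-A)·B + D·det(sI-A) = 2*s - 1.4.
T(s) = (2*s - 1.4)/(s^2 + 8.5*s + 17.86)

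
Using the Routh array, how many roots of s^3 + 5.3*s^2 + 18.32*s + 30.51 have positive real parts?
Routh array:
s^3: [1, 18.32]; s^2: [5.3, 30.51]; s^1: [12.5634]; s^0: [30.51]
First column: [1, 5.3, 12.5634, 30.51]. Sign changes = RHP roots = 0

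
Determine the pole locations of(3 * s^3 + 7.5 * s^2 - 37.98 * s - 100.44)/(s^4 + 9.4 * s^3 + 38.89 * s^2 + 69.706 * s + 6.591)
Set denominator = 0: s^4 + 9.4*s^3 + 38.89*s^2 + 69.706*s + 6.591 = (s + 3.9)(s + 0.1)(s^2 + 5.4*s + 16.9) = 0 → Poles: -0.1, -2.7 + 3.1j, -2.7 - 3.1j, -3.9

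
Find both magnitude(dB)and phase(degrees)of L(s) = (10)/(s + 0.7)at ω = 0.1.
Substitute s = j*0.1: L(j0.1) = 14 - 2j.
|L| = 20*log₁₀(sqrt(Re²+Im²)) = 23.01 dB.
∠L = atan2(Im, Re) = -8.13°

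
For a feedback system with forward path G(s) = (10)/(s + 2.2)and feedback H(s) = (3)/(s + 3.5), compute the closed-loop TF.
Closed-loop T = G/(1+GH).
Numerator: G_num * H_den = 10*s + 35.
Denominator: G_den * H_den + G_num * H_num = (s^2 + 5.7*s + 7.7) + (30) = s^2 + 5.7*s + 37.7.
T(s) = (10*s + 35)/(s^2 + 5.7*s + 37.7)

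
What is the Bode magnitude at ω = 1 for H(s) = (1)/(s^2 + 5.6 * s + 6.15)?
Substitute s = j*1: H(j1) = 0.0889734 - 0.0967477j.
|H(j1)| = sqrt(Re² + Im²) = 0.1314.
20*log₁₀(0.1314) = -17.63 dB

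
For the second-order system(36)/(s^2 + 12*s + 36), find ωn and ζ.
Standard form: ωn²/(s²+2ζωn·s+ωn²).
const=36=ωn² → ωn=6, s coeff=12=2ζωn → ζ=1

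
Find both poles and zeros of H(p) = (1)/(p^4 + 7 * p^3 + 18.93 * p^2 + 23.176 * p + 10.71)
Set denominator = 0: p^4 + 7*p^3 + 18.93*p^2 + 23.176*p + 10.71 = (p + 1.8)(p + 1.4)(p^2 + 3.8*p + 4.25) = 0 → Poles: -1.4, -1.8, -1.9 + 0.8j, -1.9 - 0.8j
Numerator is a nonzero constant (1) → Zeros: none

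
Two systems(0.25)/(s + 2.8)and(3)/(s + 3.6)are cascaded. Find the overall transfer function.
Series: H = H₁ · H₂ = (n₁·n₂)/(d₁·d₂).
Num: n₁·n₂ = 0.75. Den: d₁·d₂ = s^2 + 6.4*s + 10.08.
H(s) = (0.75)/(s^2 + 6.4*s + 10.08)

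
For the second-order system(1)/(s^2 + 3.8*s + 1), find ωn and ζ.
Standard form: ωn²/(s²+2ζωn·s+ωn²).
const=1=ωn² → ωn=1, s coeff=3.8=2ζωn → ζ=1.9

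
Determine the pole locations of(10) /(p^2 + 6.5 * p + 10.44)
Set denominator = 0: p^2 + 6.5*p + 10.44 = (p + 2.9)(p + 3.6) = 0 → Poles: -2.9, -3.6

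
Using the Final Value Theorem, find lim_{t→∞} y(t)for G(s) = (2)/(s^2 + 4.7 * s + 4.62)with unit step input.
FVT: lim_{t→∞} y(t) = lim_{s→0} s*Y(s) where Y(s) = G(s)/s.
= lim_{s→0} G(s) = G(0) = num(0)/den(0) = 2/4.62 = 0.4329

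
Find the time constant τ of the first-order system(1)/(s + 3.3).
First-order system: τ = -1/pole. Pole = -3.3. τ = -1/(-3.3) = 0.303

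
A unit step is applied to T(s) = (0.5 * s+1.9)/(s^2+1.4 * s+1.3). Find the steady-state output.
FVT: lim_{t→∞} y(t) = lim_{s→0} s*Y(s) where Y(s) = T(s)/s.
= lim_{s→0} T(s) = T(0) = num(0)/den(0) = 1.9/1.3 = 1.462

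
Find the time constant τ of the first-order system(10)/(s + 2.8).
First-order system: τ = -1/pole. Pole = -2.8. τ = -1/(-2.8) = 0.3571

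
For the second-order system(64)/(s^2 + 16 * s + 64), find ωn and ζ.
Standard form: ωn²/(s²+2ζωn·s+ωn²).
const=64=ωn² → ωn=8, s coeff=16=2ζωn → ζ=1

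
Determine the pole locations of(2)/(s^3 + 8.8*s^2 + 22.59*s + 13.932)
Set denominator = 0: s^3 + 8.8*s^2 + 22.59*s + 13.932 = (s + 4.3)(s + 0.9)(s + 3.6) = 0 → Poles: -0.9, -3.6, -4.3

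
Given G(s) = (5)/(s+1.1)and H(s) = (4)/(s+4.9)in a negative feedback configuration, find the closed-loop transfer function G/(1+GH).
Closed-loop T = G/(1+GH).
Numerator: G_num * H_den = 5*s + 24.5.
Denominator: G_den * H_den + G_num * H_num = (s^2 + 6*s + 5.39) + (20) = s^2 + 6*s + 25.39.
T(s) = (5*s + 24.5)/(s^2 + 6*s + 25.39)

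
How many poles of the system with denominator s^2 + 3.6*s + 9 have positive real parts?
Poles: -1.8 + 2.4j, -1.8 - 2.4j. RHP poles (Re>0): 0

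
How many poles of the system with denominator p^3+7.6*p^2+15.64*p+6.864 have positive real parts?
p^3 + 7.6*p^2 + 15.64*p + 6.864 = (p + 4.4)(p + 2.6)(p + 0.6). Poles: -0.6, -2.6, -4.4. RHP poles (Re>0): 0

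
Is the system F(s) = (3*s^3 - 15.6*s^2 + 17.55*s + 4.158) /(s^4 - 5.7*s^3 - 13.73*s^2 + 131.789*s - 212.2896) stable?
Denominator: s^4 - 5.7*s^3 - 13.73*s^2 + 131.789*s - 212.2896 = (s - 4.7)(s + 4.8)(s^2 - 5.8*s + 9.41). Poles: -4.8, 2.9 + 1j, 2.9 - 1j, 4.7. All Re(p)<0: No (unstable)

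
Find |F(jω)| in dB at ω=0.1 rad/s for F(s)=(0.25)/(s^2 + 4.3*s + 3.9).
Substitute s = j*0.1: F(j0.1) = 0.0634915 - 0.00701835j.
|F(j0.1)| = sqrt(Re² + Im²) = 0.06388.
20*log₁₀(0.06388) = -23.89 dB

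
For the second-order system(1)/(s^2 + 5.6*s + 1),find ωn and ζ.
Standard form: ωn²/(s²+2ζωn·s+ωn²).
const=1=ωn² → ωn=1, s coeff=5.6=2ζωn → ζ=2.8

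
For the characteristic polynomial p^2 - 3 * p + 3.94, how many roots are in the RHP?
Poles: 1.5 + 1.3j, 1.5 - 1.3j. RHP poles (Re>0): 2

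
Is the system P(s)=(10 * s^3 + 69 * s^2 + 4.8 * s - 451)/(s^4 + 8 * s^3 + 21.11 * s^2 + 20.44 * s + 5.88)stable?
Denominator: s^4 + 8*s^3 + 21.11*s^2 + 20.44*s + 5.88 = (s + 2.8)(s + 1.2)(s + 0.5)(s + 3.5). Poles: -0.5, -1.2, -2.8, -3.5. All Re(p)<0: Yes (stable)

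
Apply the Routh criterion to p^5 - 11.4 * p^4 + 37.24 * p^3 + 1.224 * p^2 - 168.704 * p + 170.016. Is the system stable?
Routh array:
p^5: [1, 37.24, -168.704]; p^4: [-11.4, 1.224, 170.016]; p^3: [37.3474, -153.79]; p^2: [-45.7193, 170.016]; p^1: [-14.907]; p^0: [170.016]
First column: [1, -11.4, 37.3474, -45.7193, -14.907, 170.016]. Sign changes = 4.
No, unstable (4 RHP root(s))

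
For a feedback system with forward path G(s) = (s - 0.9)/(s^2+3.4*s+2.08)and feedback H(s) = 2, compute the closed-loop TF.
Closed-loop T = G/(1+GH).
Numerator: G_num * H_den = s - 0.9.
Denominator: G_den * H_den + G_num * H_num = (s^2 + 3.4*s + 2.08) + (2*s - 1.8) = s^2 + 5.4*s + 0.28.
T(s) = (s - 0.9)/(s^2 + 5.4*s + 0.28)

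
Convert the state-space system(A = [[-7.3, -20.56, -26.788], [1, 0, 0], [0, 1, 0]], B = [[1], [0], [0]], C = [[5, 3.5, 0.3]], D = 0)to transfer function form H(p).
H(p) = C(pI - A)⁻¹B + D.
Characteristic polynomial det(pI - A) = p^3 + 7.3*p^2 + 20.56*p + 26.788.
Numerator from C·adj(pI-A)·B + D·det(pI-A) = 5*p^2 + 3.5*p + 0.3.
H(p) = (5*p^2 + 3.5*p + 0.3)/(p^3 + 7.3*p^2 + 20.56*p + 26.788)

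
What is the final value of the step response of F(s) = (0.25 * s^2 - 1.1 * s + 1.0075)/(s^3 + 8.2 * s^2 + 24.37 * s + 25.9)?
FVT: lim_{t→∞} y(t) = lim_{s→0} s*Y(s) where Y(s) = F(s)/s.
= lim_{s→0} F(s) = F(0) = num(0)/den(0) = 1.0075/25.9 = 0.0389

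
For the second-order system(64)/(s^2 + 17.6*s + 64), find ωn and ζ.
Standard form: ωn²/(s²+2ζωn·s+ωn²).
const=64=ωn² → ωn=8, s coeff=17.6=2ζωn → ζ=1.1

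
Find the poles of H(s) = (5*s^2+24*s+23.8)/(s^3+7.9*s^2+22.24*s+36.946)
Set denominator = 0: s^3 + 7.9*s^2 + 22.24*s + 36.946 = (s + 4.9)(s^2 + 3*s + 7.54) = 0 → Poles: -1.5 + 2.3j, -1.5 - 2.3j, -4.9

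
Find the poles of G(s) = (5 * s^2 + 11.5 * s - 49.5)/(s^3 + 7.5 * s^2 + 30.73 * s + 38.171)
Set denominator = 0: s^3 + 7.5*s^2 + 30.73*s + 38.171 = (s + 1.9)(s^2 + 5.6*s + 20.09) = 0 → Poles: -1.9, -2.8 + 3.5j, -2.8 - 3.5j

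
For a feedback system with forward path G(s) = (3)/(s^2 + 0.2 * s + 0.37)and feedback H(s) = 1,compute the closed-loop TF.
Closed-loop T = G/(1+GH).
Numerator: G_num * H_den = 3.
Denominator: G_den * H_den + G_num * H_num = (s^2 + 0.2*s + 0.37) + (3) = s^2 + 0.2*s + 3.37.
T(s) = (3)/(s^2 + 0.2*s + 3.37)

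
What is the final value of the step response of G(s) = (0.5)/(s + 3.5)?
FVT: lim_{t→∞} y(t) = lim_{s→0} s*Y(s) where Y(s) = G(s)/s.
= lim_{s→0} G(s) = G(0) = num(0)/den(0) = 0.5/3.5 = 0.1429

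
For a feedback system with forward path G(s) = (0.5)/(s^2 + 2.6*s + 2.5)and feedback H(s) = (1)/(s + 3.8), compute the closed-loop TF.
Closed-loop T = G/(1+GH).
Numerator: G_num * H_den = 0.5*s + 1.9.
Denominator: G_den * H_den + G_num * H_num = (s^3 + 6.4*s^2 + 12.38*s + 9.5) + (0.5) = s^3 + 6.4*s^2 + 12.38*s + 10.
T(s) = (0.5*s + 1.9)/(s^3 + 6.4*s^2 + 12.38*s + 10)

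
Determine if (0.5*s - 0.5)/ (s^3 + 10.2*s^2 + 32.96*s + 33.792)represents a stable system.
Denominator: s^3 + 10.2*s^2 + 32.96*s + 33.792 = (s + 3.2)(s + 2.2)(s + 4.8). Poles: -2.2, -3.2, -4.8. All Re(p)<0: Yes (stable)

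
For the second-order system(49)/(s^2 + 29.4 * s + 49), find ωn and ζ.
Standard form: ωn²/(s²+2ζωn·s+ωn²).
const=49=ωn² → ωn=7, s coeff=29.4=2ζωn → ζ=2.1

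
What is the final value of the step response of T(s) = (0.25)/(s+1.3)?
FVT: lim_{t→∞} y(t) = lim_{s→0} s*Y(s) where Y(s) = T(s)/s.
= lim_{s→0} T(s) = T(0) = num(0)/den(0) = 0.25/1.3 = 0.1923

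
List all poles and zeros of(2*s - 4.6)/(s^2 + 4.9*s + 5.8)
Set denominator = 0: s^2 + 4.9*s + 5.8 = (s + 2.9)(s + 2) = 0 → Poles: -2, -2.9
Set numerator = 0: 2*s - 4.6 = 0 → Zeros: 2.3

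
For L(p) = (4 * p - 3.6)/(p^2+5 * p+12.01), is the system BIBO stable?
Denominator: p^2 + 5*p + 12.01. Poles: -2.5 + 2.4j, -2.5 - 2.4j. All Re(p)<0: Yes (stable)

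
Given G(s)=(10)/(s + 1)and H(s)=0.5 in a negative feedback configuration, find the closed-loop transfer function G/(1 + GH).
Closed-loop T = G/(1+GH).
Numerator: G_num * H_den = 10.
Denominator: G_den * H_den + G_num * H_num = (s + 1) + (5) = s + 6.
T(s) = (10)/(s + 6)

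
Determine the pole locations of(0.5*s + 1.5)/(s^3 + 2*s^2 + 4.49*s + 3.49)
Set denominator = 0: s^3 + 2*s^2 + 4.49*s + 3.49 = (s + 1)(s^2 + s + 3.49) = 0 → Poles: -0.5 + 1.8j, -0.5 - 1.8j, -1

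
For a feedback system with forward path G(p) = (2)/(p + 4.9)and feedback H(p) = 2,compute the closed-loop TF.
Closed-loop T = G/(1+GH).
Numerator: G_num * H_den = 2.
Denominator: G_den * H_den + G_num * H_num = (p + 4.9) + (4) = p + 8.9.
T(p) = (2)/(p + 8.9)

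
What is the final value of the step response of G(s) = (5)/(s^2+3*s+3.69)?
FVT: lim_{t→∞} y(t) = lim_{s→0} s*Y(s) where Y(s) = G(s)/s.
= lim_{s→0} G(s) = G(0) = num(0)/den(0) = 5/3.69 = 1.355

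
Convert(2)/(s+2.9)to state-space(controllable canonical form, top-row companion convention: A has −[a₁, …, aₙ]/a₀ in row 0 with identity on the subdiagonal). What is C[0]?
Reachable canonical form: C = numerator coefficients (right-aligned, zero-padded to length n).
num = 2, C = [[2]].
C[0] = 2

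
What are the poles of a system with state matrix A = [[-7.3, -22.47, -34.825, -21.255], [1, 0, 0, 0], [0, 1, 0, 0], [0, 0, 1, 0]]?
Eigenvalues solve det(λI - A) = 0.
Characteristic polynomial: λ^4 + 7.3*λ^3 + 22.47*λ^2 + 34.825*λ + 21.255 = 0.
Factor: (λ + 1.5)(λ + 2.6)(λ^2 + 3.2*λ + 5.45) = 0.
Roots: -1.5, -1.6 + 1.7j, -1.6 - 1.7j, -2.6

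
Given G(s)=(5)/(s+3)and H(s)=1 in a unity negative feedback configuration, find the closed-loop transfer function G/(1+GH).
Closed-loop T = G/(1+GH).
Numerator: G_num * H_den = 5.
Denominator: G_den * H_den + G_num * H_num = (s + 3) + (5) = s + 8.
T(s) = (5)/(s + 8)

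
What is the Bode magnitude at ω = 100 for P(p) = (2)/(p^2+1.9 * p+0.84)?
Substitute p = j*100: P(j100) = -0.000199945 - 3.79927e-06j.
|P(j100)| = sqrt(Re² + Im²) = 0.0002.
20*log₁₀(0.0002) = -73.98 dB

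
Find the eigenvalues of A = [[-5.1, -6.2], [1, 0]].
Eigenvalues solve det(λI - A) = 0.
Characteristic polynomial: λ^2 + 5.1*λ + 6.2 = 0.
Factor: (λ + 3.1)(λ + 2) = 0.
Roots: -2, -3.1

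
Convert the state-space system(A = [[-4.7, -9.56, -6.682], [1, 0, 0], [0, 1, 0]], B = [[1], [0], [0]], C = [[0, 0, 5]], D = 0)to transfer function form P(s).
P(s) = C(sI - A)⁻¹B + D.
Characteristic polynomial det(sI - A) = s^3 + 4.7*s^2 + 9.56*s + 6.682.
Numerator from C·adj(sI-A)·B + D·det(sI-A) = 5.
P(s) = (5)/(s^3 + 4.7*s^2 + 9.56*s + 6.682)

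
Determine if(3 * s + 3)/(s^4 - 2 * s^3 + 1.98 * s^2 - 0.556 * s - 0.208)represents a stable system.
Denominator: s^4 - 2*s^3 + 1.98*s^2 - 0.556*s - 0.208 = (s + 0.2)(s - 0.8)(s^2 - 1.4*s + 1.3). Poles: -0.2, 0.7 + 0.9j, 0.7 - 0.9j, 0.8. All Re(p)<0: No (unstable)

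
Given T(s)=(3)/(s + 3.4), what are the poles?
Set denominator = 0: s + 3.4 = 0 → Poles: -3.4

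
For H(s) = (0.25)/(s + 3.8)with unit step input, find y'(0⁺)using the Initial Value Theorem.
IVT: y'(0⁺) = lim_{s→∞} s²·Y(s) = lim_{s→∞} s·H(s).
deg(num) = 0, deg(den) = 1, relative degree = 1, so s·H(s) → (leading num)/(leading den) = 0.25/1 = 0.25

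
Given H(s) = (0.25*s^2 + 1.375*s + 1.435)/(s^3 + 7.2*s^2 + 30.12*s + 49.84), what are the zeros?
Set numerator = 0: 0.25*s^2 + 1.375*s + 1.435 = 0.25*(s + 4.1)(s + 1.4) = 0 → Zeros: -1.4, -4.1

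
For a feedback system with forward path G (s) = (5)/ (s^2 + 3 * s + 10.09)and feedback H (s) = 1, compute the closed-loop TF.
Closed-loop T = G/(1+GH).
Numerator: G_num * H_den = 5.
Denominator: G_den * H_den + G_num * H_num = (s^2 + 3*s + 10.09) + (5) = s^2 + 3*s + 15.09.
T(s) = (5)/(s^2 + 3*s + 15.09)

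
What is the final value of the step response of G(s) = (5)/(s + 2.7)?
FVT: lim_{t→∞} y(t) = lim_{s→0} s*Y(s) where Y(s) = G(s)/s.
= lim_{s→0} G(s) = G(0) = num(0)/den(0) = 5/2.7 = 1.852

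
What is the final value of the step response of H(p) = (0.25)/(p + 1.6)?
FVT: lim_{t→∞} y(t) = lim_{p→0} p*Y(p) where Y(p) = H(p)/p.
= lim_{p→0} H(p) = H(0) = num(0)/den(0) = 0.25/1.6 = 0.1562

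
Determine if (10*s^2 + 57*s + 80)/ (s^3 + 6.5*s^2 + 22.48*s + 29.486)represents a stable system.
Denominator: s^3 + 6.5*s^2 + 22.48*s + 29.486 = (s + 2.3)(s^2 + 4.2*s + 12.82). Poles: -2.1 + 2.9j, -2.1 - 2.9j, -2.3. All Re(p)<0: Yes (stable)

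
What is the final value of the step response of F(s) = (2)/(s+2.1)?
FVT: lim_{t→∞} y(t) = lim_{s→0} s*Y(s) where Y(s) = F(s)/s.
= lim_{s→0} F(s) = F(0) = num(0)/den(0) = 2/2.1 = 0.9524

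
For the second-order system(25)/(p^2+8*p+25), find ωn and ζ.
Standard form: ωn²/(p²+2ζωn·p+ωn²).
const=25=ωn² → ωn=5, p coeff=8=2ζωn → ζ=0.8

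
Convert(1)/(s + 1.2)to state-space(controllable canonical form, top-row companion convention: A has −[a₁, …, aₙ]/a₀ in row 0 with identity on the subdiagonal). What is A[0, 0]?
Reachable canonical form for den = s + 1.2: top row of A = -[a₁,a₂,...,aₙ]/a₀, ones on the subdiagonal, zeros elsewhere.
A = [[-1.2]].
A[0,0] = -1.2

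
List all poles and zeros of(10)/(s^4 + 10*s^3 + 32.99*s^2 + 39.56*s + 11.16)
Set denominator = 0: s^4 + 10*s^3 + 32.99*s^2 + 39.56*s + 11.16 = (s + 2)(s + 3.1)(s + 0.4)(s + 4.5) = 0 → Poles: -0.4, -2, -3.1, -4.5
Numerator is a nonzero constant (10) → Zeros: none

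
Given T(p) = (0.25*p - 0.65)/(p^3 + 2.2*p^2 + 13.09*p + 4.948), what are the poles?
Set denominator = 0: p^3 + 2.2*p^2 + 13.09*p + 4.948 = (p + 0.4)(p^2 + 1.8*p + 12.37) = 0 → Poles: -0.4, -0.9 + 3.4j, -0.9 - 3.4j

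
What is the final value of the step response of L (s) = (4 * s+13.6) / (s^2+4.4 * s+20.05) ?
FVT: lim_{t→∞} y(t) = lim_{s→0} s*Y(s) where Y(s) = L(s)/s.
= lim_{s→0} L(s) = L(0) = num(0)/den(0) = 13.6/20.05 = 0.6783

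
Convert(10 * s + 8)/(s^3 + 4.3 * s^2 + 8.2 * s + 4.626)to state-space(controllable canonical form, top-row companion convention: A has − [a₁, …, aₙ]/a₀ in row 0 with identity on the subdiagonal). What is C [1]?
Reachable canonical form: C = numerator coefficients (right-aligned, zero-padded to length n).
num = 10*s + 8, C = [[0, 10, 8]].
C[1] = 10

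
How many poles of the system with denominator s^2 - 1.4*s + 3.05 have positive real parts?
Poles: 0.7 + 1.6j, 0.7 - 1.6j. RHP poles (Re>0): 2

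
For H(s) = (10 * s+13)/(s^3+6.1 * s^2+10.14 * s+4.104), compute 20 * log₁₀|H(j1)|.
Substitute s = j*1: H(j1) = 0.747821 - 1.58563j.
|H(j1)| = sqrt(Re² + Im²) = 1.753.
20*log₁₀(1.753) = 4.88 dB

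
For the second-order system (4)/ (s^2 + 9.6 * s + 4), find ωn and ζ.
Standard form: ωn²/(s²+2ζωn·s+ωn²).
const=4=ωn² → ωn=2, s coeff=9.6=2ζωn → ζ=2.4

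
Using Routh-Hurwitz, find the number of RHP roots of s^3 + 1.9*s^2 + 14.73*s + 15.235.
Routh array:
s^3: [1, 14.73]; s^2: [1.9, 15.235]; s^1: [6.71158]; s^0: [15.235]
First column: [1, 1.9, 6.71158, 15.235]. Sign changes = RHP roots = 0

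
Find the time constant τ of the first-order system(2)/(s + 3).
First-order system: τ = -1/pole. Pole = -3. τ = -1/(-3) = 0.3333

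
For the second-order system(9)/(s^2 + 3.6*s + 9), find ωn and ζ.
Standard form: ωn²/(s²+2ζωn·s+ωn²).
const=9=ωn² → ωn=3, s coeff=3.6=2ζωn → ζ=0.6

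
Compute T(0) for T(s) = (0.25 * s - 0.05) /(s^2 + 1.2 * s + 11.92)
DC gain = T(0) = num(0)/den(0) = -0.05/11.92 = -0.004195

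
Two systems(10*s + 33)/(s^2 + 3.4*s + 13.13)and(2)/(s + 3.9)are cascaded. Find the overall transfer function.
Series: H = H₁ · H₂ = (n₁·n₂)/(d₁·d₂).
Num: n₁·n₂ = 20*s + 66. Den: d₁·d₂ = s^3 + 7.3*s^2 + 26.39*s + 51.207.
H(s) = (20*s + 66)/(s^3 + 7.3*s^2 + 26.39*s + 51.207)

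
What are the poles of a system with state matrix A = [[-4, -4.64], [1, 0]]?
Eigenvalues solve det(λI - A) = 0.
Characteristic polynomial: λ^2 + 4*λ + 4.64 = 0.
Roots: -2 + 0.8j, -2 - 0.8j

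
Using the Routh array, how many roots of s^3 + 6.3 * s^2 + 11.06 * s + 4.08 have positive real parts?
Routh array:
s^3: [1, 11.06]; s^2: [6.3, 4.08]; s^1: [10.4124]; s^0: [4.08]
First column: [1, 6.3, 10.4124, 4.08]. Sign changes = RHP roots = 0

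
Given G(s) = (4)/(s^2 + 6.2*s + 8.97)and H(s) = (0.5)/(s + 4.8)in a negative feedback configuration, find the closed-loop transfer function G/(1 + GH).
Closed-loop T = G/(1+GH).
Numerator: G_num * H_den = 4*s + 19.2.
Denominator: G_den * H_den + G_num * H_num = (s^3 + 11*s^2 + 38.73*s + 43.056) + (2) = s^3 + 11*s^2 + 38.73*s + 45.056.
T(s) = (4*s + 19.2)/(s^3 + 11*s^2 + 38.73*s + 45.056)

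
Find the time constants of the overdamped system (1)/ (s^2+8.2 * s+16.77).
Overdamped: real poles at -3.9, -4.3. τ = -1/pole → τ₁ = 0.2564, τ₂ = 0.2326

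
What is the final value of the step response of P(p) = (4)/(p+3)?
FVT: lim_{t→∞} y(t) = lim_{p→0} p*Y(p) where Y(p) = P(p)/p.
= lim_{p→0} P(p) = P(0) = num(0)/den(0) = 4/3 = 1.333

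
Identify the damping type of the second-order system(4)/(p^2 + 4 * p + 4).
Standard form: ωn²/(p²+2ζωn·p+ωn²) gives ωn=2, ζ=1.
Critically damped (ζ = 1)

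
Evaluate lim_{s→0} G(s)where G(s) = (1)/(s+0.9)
DC gain = G(0) = num(0)/den(0) = 1/0.9 = 1.111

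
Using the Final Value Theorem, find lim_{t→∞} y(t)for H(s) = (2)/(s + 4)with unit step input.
FVT: lim_{t→∞} y(t) = lim_{s→0} s*Y(s) where Y(s) = H(s)/s.
= lim_{s→0} H(s) = H(0) = num(0)/den(0) = 2/4 = 0.5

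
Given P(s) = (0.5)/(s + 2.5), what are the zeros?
Numerator is a nonzero constant (0.5) → Zeros: none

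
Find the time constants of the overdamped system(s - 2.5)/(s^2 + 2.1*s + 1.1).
Overdamped: real poles at -1.1, -1. τ = -1/pole → τ₁ = 0.9091, τ₂ = 1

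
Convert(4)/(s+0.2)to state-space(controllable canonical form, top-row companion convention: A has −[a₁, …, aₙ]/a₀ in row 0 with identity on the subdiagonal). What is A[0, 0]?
Reachable canonical form for den = s + 0.2: top row of A = -[a₁,a₂,...,aₙ]/a₀, ones on the subdiagonal, zeros elsewhere.
A = [[-0.2]].
A[0,0] = -0.2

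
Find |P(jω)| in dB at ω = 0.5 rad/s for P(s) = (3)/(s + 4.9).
Substitute s = j*0.5: P(j0.5) = 0.605936 - 0.0618302j.
|P(j0.5)| = sqrt(Re² + Im²) = 0.6091.
20*log₁₀(0.6091) = -4.31 dB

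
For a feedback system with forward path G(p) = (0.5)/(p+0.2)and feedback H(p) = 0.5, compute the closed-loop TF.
Closed-loop T = G/(1+GH).
Numerator: G_num * H_den = 0.5.
Denominator: G_den * H_den + G_num * H_num = (p + 0.2) + (0.25) = p + 0.45.
T(p) = (0.5)/(p + 0.45)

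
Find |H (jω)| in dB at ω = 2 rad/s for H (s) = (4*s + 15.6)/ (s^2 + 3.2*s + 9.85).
Substitute s = j*2: H(j2) = 1.89486 - 0.705483j.
|H(j2)| = sqrt(Re² + Im²) = 2.022.
20*log₁₀(2.022) = 6.12 dB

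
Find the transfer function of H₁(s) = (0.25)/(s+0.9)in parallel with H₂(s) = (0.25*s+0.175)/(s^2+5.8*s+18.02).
Parallel: H = H₁ + H₂ = (n₁·d₂ + n₂·d₁)/(d₁·d₂).
n₁·d₂ = 0.25*s^2 + 1.45*s + 4.505. n₂·d₁ = 0.25*s^2 + 0.4*s + 0.1575. Sum = 0.5*s^2 + 1.85*s + 4.6625. d₁·d₂ = s^3 + 6.7*s^2 + 23.24*s + 16.218.
H(s) = (0.5*s^2 + 1.85*s + 4.6625)/(s^3 + 6.7*s^2 + 23.24*s + 16.218)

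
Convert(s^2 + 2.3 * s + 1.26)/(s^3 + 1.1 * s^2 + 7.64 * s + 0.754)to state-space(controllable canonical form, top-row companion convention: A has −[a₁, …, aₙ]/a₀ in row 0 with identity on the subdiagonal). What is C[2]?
Reachable canonical form: C = numerator coefficients (right-aligned, zero-padded to length n).
num = s^2 + 2.3*s + 1.26, C = [[1, 2.3, 1.26]].
C[2] = 1.26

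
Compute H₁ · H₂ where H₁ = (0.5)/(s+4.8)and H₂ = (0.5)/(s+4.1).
Series: H = H₁ · H₂ = (n₁·n₂)/(d₁·d₂).
Num: n₁·n₂ = 0.25. Den: d₁·d₂ = s^2 + 8.9*s + 19.68.
H(s) = (0.25)/(s^2 + 8.9*s + 19.68)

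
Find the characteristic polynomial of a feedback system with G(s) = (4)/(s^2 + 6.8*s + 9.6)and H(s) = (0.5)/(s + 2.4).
Characteristic poly = G_den * H_den + G_num * H_num = (s^3 + 9.2*s^2 + 25.92*s + 23.04) + (2) = s^3 + 9.2*s^2 + 25.92*s + 25.04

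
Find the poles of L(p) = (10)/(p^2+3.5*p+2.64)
Set denominator = 0: p^2 + 3.5*p + 2.64 = (p + 1.1)(p + 2.4) = 0 → Poles: -1.1, -2.4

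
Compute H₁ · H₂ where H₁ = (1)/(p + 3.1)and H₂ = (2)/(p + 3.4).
Series: H = H₁ · H₂ = (n₁·n₂)/(d₁·d₂).
Num: n₁·n₂ = 2. Den: d₁·d₂ = p^2 + 6.5*p + 10.54.
H(p) = (2)/(p^2 + 6.5*p + 10.54)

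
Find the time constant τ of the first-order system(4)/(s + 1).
First-order system: τ = -1/pole. Pole = -1. τ = -1/(-1) = 1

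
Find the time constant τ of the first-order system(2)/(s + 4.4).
First-order system: τ = -1/pole. Pole = -4.4. τ = -1/(-4.4) = 0.2273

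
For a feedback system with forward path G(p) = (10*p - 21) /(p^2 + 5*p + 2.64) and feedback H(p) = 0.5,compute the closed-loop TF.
Closed-loop T = G/(1+GH).
Numerator: G_num * H_den = 10*p - 21.
Denominator: G_den * H_den + G_num * H_num = (p^2 + 5*p + 2.64) + (5*p - 10.5) = p^2 + 10*p - 7.86.
T(p) = (10*p - 21)/(p^2 + 10*p - 7.86)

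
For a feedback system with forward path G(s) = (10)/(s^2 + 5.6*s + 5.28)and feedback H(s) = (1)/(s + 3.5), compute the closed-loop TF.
Closed-loop T = G/(1+GH).
Numerator: G_num * H_den = 10*s + 35.
Denominator: G_den * H_den + G_num * H_num = (s^3 + 9.1*s^2 + 24.88*s + 18.48) + (10) = s^3 + 9.1*s^2 + 24.88*s + 28.48.
T(s) = (10*s + 35)/(s^3 + 9.1*s^2 + 24.88*s + 28.48)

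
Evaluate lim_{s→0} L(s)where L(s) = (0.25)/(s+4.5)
DC gain = L(0) = num(0)/den(0) = 0.25/4.5 = 0.05556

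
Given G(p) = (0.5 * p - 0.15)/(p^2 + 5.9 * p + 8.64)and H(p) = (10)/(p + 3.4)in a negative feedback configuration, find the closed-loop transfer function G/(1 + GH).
Closed-loop T = G/(1+GH).
Numerator: G_num * H_den = 0.5*p^2 + 1.55*p - 0.51.
Denominator: G_den * H_den + G_num * H_num = (p^3 + 9.3*p^2 + 28.7*p + 29.376) + (5*p - 1.5) = p^3 + 9.3*p^2 + 33.7*p + 27.876.
T(p) = (0.5*p^2 + 1.55*p - 0.51)/(p^3 + 9.3*p^2 + 33.7*p + 27.876)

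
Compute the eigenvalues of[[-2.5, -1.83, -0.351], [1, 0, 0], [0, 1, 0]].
Eigenvalues solve det(λI - A) = 0.
Characteristic polynomial: λ^3 + 2.5*λ^2 + 1.83*λ + 0.351 = 0.
Factor: (λ + 1.3)(λ + 0.3)(λ + 0.9) = 0.
Roots: -0.3, -0.9, -1.3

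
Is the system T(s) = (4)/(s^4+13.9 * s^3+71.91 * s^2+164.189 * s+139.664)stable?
Denominator: s^4 + 13.9*s^3 + 71.91*s^2 + 164.189*s + 139.664 = (s + 4.3)(s + 2.9)(s + 3.5)(s + 3.2). Poles: -2.9, -3.2, -3.5, -4.3. All Re(p)<0: Yes (stable)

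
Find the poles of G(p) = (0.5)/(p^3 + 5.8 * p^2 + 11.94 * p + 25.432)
Set denominator = 0: p^3 + 5.8*p^2 + 11.94*p + 25.432 = (p + 4.4)(p^2 + 1.4*p + 5.78) = 0 → Poles: -0.7 + 2.3j, -0.7 - 2.3j, -4.4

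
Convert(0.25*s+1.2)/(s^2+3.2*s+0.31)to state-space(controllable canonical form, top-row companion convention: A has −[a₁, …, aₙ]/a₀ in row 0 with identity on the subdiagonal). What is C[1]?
Reachable canonical form: C = numerator coefficients (right-aligned, zero-padded to length n).
num = 0.25*s + 1.2, C = [[0.25, 1.2]].
C[1] = 1.2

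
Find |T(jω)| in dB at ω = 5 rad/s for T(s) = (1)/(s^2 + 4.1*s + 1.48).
Substitute s = j*5: T(j5) = -0.0241617 - 0.0210593j.
|T(j5)| = sqrt(Re² + Im²) = 0.03205.
20*log₁₀(0.03205) = -29.88 dB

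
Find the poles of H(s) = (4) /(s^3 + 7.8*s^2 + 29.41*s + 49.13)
Set denominator = 0: s^3 + 7.8*s^2 + 29.41*s + 49.13 = (s + 3.4)(s^2 + 4.4*s + 14.45) = 0 → Poles: -2.2 + 3.1j, -2.2 - 3.1j, -3.4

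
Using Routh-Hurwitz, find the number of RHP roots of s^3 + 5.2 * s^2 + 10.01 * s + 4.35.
Routh array:
s^3: [1, 10.01]; s^2: [5.2, 4.35]; s^1: [9.17346]; s^0: [4.35]
First column: [1, 5.2, 9.17346, 4.35]. Sign changes = RHP roots = 0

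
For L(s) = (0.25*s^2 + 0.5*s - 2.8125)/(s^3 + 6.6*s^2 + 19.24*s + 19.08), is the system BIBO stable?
Denominator: s^3 + 6.6*s^2 + 19.24*s + 19.08 = (s + 1.8)(s^2 + 4.8*s + 10.6). Poles: -1.8, -2.4 + 2.2j, -2.4 - 2.2j. All Re(p)<0: Yes (stable)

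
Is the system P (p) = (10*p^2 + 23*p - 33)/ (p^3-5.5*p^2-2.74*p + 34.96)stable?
Denominator: p^3 - 5.5*p^2 - 2.74*p + 34.96 = (p - 4)(p + 2.3)(p - 3.8). Poles: -2.3, 3.8, 4. All Re(p)<0: No (unstable)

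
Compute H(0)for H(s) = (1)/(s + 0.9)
DC gain = H(0) = num(0)/den(0) = 1/0.9 = 1.111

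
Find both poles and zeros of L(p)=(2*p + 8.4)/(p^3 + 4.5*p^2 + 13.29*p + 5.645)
Set denominator = 0: p^3 + 4.5*p^2 + 13.29*p + 5.645 = (p + 0.5)(p^2 + 4*p + 11.29) = 0 → Poles: -0.5, -2 + 2.7j, -2 - 2.7j
Set numerator = 0: 2*p + 8.4 = 0 → Zeros: -4.2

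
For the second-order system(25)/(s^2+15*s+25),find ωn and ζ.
Standard form: ωn²/(s²+2ζωn·s+ωn²).
const=25=ωn² → ωn=5, s coeff=15=2ζωn → ζ=1.5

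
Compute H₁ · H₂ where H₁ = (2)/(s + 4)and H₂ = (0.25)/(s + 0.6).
Series: H = H₁ · H₂ = (n₁·n₂)/(d₁·d₂).
Num: n₁·n₂ = 0.5. Den: d₁·d₂ = s^2 + 4.6*s + 2.4.
H(s) = (0.5)/(s^2 + 4.6*s + 2.4)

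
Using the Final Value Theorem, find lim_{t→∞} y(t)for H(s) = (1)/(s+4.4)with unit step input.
FVT: lim_{t→∞} y(t) = lim_{s→0} s*Y(s) where Y(s) = H(s)/s.
= lim_{s→0} H(s) = H(0) = num(0)/den(0) = 1/4.4 = 0.2273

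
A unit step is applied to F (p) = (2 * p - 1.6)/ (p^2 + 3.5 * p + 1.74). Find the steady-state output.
FVT: lim_{t→∞} y(t) = lim_{p→0} p*Y(p) where Y(p) = F(p)/p.
= lim_{p→0} F(p) = F(0) = num(0)/den(0) = -1.6/1.74 = -0.9195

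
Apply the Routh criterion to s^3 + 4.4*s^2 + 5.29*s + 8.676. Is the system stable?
Routh array:
s^3: [1, 5.29]; s^2: [4.4, 8.676]; s^1: [3.31818]; s^0: [8.676]
First column: [1, 4.4, 3.31818, 8.676]. Sign changes = 0.
Yes, stable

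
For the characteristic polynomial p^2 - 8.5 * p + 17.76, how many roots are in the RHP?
p^2 - 8.5*p + 17.76 = (p - 3.7)(p - 4.8). Poles: 3.7, 4.8. RHP poles (Re>0): 2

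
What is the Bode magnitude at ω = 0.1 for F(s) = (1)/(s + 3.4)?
Substitute s = j*0.1: F(j0.1) = 0.293863 - 0.00864304j.
|F(j0.1)| = sqrt(Re² + Im²) = 0.294.
20*log₁₀(0.294) = -10.63 dB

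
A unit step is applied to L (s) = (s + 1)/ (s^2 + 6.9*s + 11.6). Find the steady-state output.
FVT: lim_{t→∞} y(t) = lim_{s→0} s*Y(s) where Y(s) = L(s)/s.
= lim_{s→0} L(s) = L(0) = num(0)/den(0) = 1/11.6 = 0.08621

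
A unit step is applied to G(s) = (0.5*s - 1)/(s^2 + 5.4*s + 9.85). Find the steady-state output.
FVT: lim_{t→∞} y(t) = lim_{s→0} s*Y(s) where Y(s) = G(s)/s.
= lim_{s→0} G(s) = G(0) = num(0)/den(0) = -1/9.85 = -0.1015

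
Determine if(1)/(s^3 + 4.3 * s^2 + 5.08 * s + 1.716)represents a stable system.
Denominator: s^3 + 4.3*s^2 + 5.08*s + 1.716 = (s + 2.6)(s + 1.1)(s + 0.6). Poles: -0.6, -1.1, -2.6. All Re(p)<0: Yes (stable)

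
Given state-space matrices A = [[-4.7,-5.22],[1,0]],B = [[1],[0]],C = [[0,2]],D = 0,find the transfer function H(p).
H(p) = C(pI - A)⁻¹B + D.
Characteristic polynomial det(pI - A) = p^2 + 4.7*p + 5.22.
Numerator from C·adj(pI-A)·B + D·det(pI-A) = 2.
H(p) = (2)/(p^2 + 4.7*p + 5.22)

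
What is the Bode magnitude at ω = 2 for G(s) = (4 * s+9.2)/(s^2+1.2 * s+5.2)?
Substitute s = j*2: G(j2) = 4.2 - 1.73333j.
|G(j2)| = sqrt(Re² + Im²) = 4.544.
20*log₁₀(4.544) = 13.15 dB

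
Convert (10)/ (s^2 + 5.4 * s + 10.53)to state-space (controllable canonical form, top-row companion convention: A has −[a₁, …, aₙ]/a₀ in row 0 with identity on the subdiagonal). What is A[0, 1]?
Reachable canonical form for den = s^2 + 5.4*s + 10.53: top row of A = -[a₁,a₂,...,aₙ]/a₀, ones on the subdiagonal, zeros elsewhere.
A = [[-5.4, -10.53], [1, 0]].
A[0,1] = -10.53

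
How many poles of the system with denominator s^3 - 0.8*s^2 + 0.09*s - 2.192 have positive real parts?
s^3 - 0.8*s^2 + 0.09*s - 2.192 = (s - 1.6)(s^2 + 0.8*s + 1.37). Poles: -0.4 + 1.1j, -0.4 - 1.1j, 1.6. RHP poles (Re>0): 1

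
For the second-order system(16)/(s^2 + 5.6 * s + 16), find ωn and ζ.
Standard form: ωn²/(s²+2ζωn·s+ωn²).
const=16=ωn² → ωn=4, s coeff=5.6=2ζωn → ζ=0.7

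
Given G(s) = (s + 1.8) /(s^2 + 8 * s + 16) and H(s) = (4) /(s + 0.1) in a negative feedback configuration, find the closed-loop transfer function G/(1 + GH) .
Closed-loop T = G/(1+GH).
Numerator: G_num * H_den = s^2 + 1.9*s + 0.18.
Denominator: G_den * H_den + G_num * H_num = (s^3 + 8.1*s^2 + 16.8*s + 1.6) + (4*s + 7.2) = s^3 + 8.1*s^2 + 20.8*s + 8.8.
T(s) = (s^2 + 1.9*s + 0.18)/(s^3 + 8.1*s^2 + 20.8*s + 8.8)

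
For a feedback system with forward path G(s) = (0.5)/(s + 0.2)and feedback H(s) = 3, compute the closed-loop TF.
Closed-loop T = G/(1+GH).
Numerator: G_num * H_den = 0.5.
Denominator: G_den * H_den + G_num * H_num = (s + 0.2) + (1.5) = s + 1.7.
T(s) = (0.5)/(s + 1.7)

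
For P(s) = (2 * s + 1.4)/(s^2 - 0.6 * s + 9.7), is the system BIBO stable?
Denominator: s^2 - 0.6*s + 9.7. Poles: 0.3 + 3.1j, 0.3 - 3.1j. All Re(p)<0: No (unstable)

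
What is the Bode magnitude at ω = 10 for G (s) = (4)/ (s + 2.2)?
Substitute s = j*10: G(j10) = 0.0839374 - 0.381534j.
|G(j10)| = sqrt(Re² + Im²) = 0.3907.
20*log₁₀(0.3907) = -8.16 dB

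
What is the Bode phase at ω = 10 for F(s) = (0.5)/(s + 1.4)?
Substitute s = j*10: F(j10) = 0.00686544 - 0.0490388j.
∠F(j10) = atan2(Im, Re) = atan2(-0.0490388, 0.00686544) = -82.03°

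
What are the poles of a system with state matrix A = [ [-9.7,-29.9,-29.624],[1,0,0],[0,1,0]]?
Eigenvalues solve det(λI - A) = 0.
Characteristic polynomial: λ^3 + 9.7*λ^2 + 29.9*λ + 29.624 = 0.
Factor: (λ + 2.3)(λ + 4.6)(λ + 2.8) = 0.
Roots: -2.3, -2.8, -4.6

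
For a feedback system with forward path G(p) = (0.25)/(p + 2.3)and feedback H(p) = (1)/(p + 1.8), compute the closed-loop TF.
Closed-loop T = G/(1+GH).
Numerator: G_num * H_den = 0.25*p + 0.45.
Denominator: G_den * H_den + G_num * H_num = (p^2 + 4.1*p + 4.14) + (0.25) = p^2 + 4.1*p + 4.39.
T(p) = (0.25*p + 0.45)/(p^2 + 4.1*p + 4.39)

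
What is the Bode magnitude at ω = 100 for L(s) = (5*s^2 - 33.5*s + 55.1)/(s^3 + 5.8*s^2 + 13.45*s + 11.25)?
Substitute s = j*100: L(j100) = 0.00623753 - 0.04965j.
|L(j100)| = sqrt(Re² + Im²) = 0.05004.
20*log₁₀(0.05004) = -26.01 dB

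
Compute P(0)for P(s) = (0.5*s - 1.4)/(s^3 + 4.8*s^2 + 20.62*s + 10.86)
DC gain = P(0) = num(0)/den(0) = -1.4/10.86 = -0.1289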